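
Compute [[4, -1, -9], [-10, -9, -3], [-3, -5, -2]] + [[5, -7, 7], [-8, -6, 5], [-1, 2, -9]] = [[9, -8, -2], [-18, -15, 2], [-4, -3, -11]]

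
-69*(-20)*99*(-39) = -5328180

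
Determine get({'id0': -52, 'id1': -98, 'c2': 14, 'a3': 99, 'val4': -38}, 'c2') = 14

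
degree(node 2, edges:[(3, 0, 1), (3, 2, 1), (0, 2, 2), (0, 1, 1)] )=incident: (3,2), (0,2)
= 2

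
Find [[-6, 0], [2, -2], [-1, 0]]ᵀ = [[-6, 2, -1], [0, -2, 0]]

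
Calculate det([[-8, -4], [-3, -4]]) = 20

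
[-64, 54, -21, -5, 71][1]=54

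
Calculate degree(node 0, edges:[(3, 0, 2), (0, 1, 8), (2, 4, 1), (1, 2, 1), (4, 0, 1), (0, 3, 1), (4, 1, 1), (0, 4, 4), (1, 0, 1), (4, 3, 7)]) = incident: (3,0), (0,1), (4,0), (0,3), (0,4), (1,0)
= 6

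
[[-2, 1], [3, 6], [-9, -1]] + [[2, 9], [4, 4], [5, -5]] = [[0, 10], [7, 10], [-4, -6]]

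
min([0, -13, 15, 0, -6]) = -13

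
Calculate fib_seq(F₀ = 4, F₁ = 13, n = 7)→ F_2 = F_1 + F_0 = 17
F_3 = F_2 + F_1 = 30
F_4 = F_3 + F_2 = 47
...
= [4, 13, 17, 30, 47, 77, 124]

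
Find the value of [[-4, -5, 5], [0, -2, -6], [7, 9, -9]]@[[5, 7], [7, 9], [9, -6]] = C[0][0] = (-4)*(5) + (-5)*(7) + (5)*(9) = -10
C[0][1] = (-4)*(7) + (-5)*(9) + (5)*(-6) = -103
C[1][0] = (0)*(5) + (-2)*(7) + (-6)*(9) = -68
C[1][1] = (0)*(7) + (-2)*(9) + (-6)*(-6) = 18
C[2][0] = (7)*(5) + (9)*(7) + (-9)*(9) = 17
C[2][1] = (7)*(7) + (9)*(9) + (-9)*(-6) = 184
= [[-10, -103], [-68, 18], [17, 184]]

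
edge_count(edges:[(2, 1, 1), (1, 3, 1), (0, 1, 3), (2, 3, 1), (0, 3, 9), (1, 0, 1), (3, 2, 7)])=7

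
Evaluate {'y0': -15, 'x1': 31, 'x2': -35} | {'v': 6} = {'y0': -15, 'x1': 31, 'x2': -35, 'v': 6}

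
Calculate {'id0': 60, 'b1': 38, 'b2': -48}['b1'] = 38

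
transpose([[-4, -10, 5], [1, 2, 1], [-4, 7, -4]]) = [[-4, 1, -4], [-10, 2, 7], [5, 1, -4]]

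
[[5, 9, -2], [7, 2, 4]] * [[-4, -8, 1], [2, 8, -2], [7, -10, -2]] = [[-16, 52, -9], [4, -80, -5]]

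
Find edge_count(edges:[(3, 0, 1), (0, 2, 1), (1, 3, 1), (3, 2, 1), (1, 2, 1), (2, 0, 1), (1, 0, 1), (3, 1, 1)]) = 8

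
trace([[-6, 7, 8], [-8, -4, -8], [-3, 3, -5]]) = diagonal: (-6) + (-4) + (-5)
= -15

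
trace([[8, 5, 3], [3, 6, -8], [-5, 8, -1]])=diagonal: 8 + 6 + (-1)
= 13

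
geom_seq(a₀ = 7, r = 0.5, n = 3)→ [7.0, 3.5, 1.75]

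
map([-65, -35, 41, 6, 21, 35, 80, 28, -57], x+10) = -65+10=-55, -35+10=-25, 41+10=51, 6+10=16, 21+10=31, 35+10=45, 80+10=90, 28+10=38, -57+10=-47
= [-55, -25, 51, 16, 31, 45, 90, 38, -47]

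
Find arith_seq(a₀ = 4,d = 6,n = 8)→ a_0 = 4 + 0*6 = 4
a_1 = 4 + 1*6 = 10
a_2 = 4 + 2*6 = 16
...
= [4, 10, 16, 22, 28, 34, 40, 46]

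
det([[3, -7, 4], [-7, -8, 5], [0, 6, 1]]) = (1)*(3)*det([[-8, 5], [6, 1]]) + (-1)*(-7)*det([[-7, 5], [0, 1]]) + (1)*(4)*det([[-7, -8], [0, 6]])
= -114 + -49 + -168
= -331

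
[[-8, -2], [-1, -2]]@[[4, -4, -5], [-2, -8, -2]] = [[-28, 48, 44], [0, 20, 9]]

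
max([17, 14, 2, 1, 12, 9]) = 17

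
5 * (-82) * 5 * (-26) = 53300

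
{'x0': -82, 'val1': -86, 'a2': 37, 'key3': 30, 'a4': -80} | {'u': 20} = {'x0': -82, 'val1': -86, 'a2': 37, 'key3': 30, 'a4': -80, 'u': 20}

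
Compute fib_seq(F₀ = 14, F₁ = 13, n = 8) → [14, 13, 27, 40, 67, 107, 174, 281]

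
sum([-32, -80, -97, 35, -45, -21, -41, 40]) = -241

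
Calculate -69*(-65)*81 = 363285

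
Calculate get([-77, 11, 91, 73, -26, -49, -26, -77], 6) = -26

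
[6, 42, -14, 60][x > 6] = [42, 60]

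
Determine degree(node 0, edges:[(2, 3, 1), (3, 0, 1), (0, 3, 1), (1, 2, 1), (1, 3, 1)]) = 2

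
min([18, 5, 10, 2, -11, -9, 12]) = -11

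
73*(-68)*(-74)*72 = 26448192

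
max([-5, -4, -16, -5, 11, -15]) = 11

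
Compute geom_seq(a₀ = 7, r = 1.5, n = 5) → [7.0, 10.5, 15.75, 23.625, 35.4375]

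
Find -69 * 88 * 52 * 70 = -22102080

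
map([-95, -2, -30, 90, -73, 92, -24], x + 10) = [-85, 8, -20, 100, -63, 102, -14]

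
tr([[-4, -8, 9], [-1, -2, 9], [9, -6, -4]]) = diagonal: (-4) + (-2) + (-4)
= -10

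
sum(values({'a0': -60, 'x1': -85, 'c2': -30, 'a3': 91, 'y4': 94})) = (-60) + (-85) + (-30) + 91 + 94
= 10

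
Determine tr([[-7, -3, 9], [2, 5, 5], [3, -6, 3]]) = diagonal: (-7) + 5 + 3
= 1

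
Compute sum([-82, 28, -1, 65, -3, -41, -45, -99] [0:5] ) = 7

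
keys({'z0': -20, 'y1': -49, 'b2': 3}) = ['z0', 'y1', 'b2']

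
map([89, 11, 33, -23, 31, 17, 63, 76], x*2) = [178, 22, 66, -46, 62, 34, 126, 152]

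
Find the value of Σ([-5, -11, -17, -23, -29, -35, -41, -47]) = (-5) + (-11) + (-17) + (-23) + (-29) + (-35) + (-41) + (-47)
= -208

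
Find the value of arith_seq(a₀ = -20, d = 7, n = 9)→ [-20, -13, -6, 1, 8, 15, 22, 29, 36]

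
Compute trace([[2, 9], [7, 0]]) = diagonal: 2 + 0
= 2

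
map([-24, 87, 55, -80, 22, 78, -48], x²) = [576, 7569, 3025, 6400, 484, 6084, 2304]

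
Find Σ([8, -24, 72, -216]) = 8 + -24 + 72 + -216
= -160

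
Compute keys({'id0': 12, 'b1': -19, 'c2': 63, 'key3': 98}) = ['id0', 'b1', 'c2', 'key3']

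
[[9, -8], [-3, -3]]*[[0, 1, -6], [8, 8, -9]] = C[0][0] = (9)*(0) + (-8)*(8) = -64
C[0][1] = (9)*(1) + (-8)*(8) = -55
C[0][2] = (9)*(-6) + (-8)*(-9) = 18
C[1][0] = (-3)*(0) + (-3)*(8) = -24
C[1][1] = (-3)*(1) + (-3)*(8) = -27
C[1][2] = (-3)*(-6) + (-3)*(-9) = 45
= [[-64, -55, 18], [-24, -27, 45]]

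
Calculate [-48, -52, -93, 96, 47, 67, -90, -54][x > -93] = keep x where x > -93: -48✓, -52✓, -93✗, 96✓, 47✓, 67✓, -90✓, -54✓
= [-48, -52, 96, 47, 67, -90, -54]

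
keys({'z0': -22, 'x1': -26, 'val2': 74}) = ['z0', 'x1', 'val2']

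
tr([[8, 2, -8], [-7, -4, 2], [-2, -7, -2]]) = diagonal: 8 + (-4) + (-2)
= 2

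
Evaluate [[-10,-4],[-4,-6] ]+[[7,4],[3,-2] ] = [[-3, 0], [-1, -8]]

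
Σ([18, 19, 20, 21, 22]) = 18 + 19 + 20 + 21 + 22
= 100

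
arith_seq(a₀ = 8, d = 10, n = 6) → [8, 18, 28, 38, 48, 58]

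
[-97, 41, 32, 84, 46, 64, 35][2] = 32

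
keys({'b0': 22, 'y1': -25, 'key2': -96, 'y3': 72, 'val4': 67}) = ['b0', 'y1', 'key2', 'y3', 'val4']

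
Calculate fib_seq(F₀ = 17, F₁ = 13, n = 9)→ [17, 13, 30, 43, 73, 116, 189, 305, 494]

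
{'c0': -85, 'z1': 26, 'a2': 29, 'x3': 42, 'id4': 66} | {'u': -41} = {'c0': -85, 'z1': 26, 'a2': 29, 'x3': 42, 'id4': 66, 'u': -41}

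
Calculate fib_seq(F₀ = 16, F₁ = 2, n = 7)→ [16, 2, 18, 20, 38, 58, 96]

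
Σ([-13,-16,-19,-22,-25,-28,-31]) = -154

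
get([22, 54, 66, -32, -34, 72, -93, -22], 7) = -22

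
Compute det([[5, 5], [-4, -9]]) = (5)*(-9) - (5)*(-4)
= -25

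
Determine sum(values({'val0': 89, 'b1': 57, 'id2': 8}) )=89 + 57 + 8
= 154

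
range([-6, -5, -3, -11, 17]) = 28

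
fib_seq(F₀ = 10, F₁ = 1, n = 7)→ [10, 1, 11, 12, 23, 35, 58]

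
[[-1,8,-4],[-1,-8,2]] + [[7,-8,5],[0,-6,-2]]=[[6, 0, 1], [-1, -14, 0]]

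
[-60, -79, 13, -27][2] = 13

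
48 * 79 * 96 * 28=10192896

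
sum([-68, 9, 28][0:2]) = -59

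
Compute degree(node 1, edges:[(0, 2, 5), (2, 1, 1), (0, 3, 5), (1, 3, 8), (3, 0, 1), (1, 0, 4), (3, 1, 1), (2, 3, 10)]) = 4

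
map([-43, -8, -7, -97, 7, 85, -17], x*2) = [-86, -16, -14, -194, 14, 170, -34]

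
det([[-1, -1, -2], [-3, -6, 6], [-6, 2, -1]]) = (1)*(-1)*det([[-6, 6], [2, -1]]) + (-1)*(-1)*det([[-3, 6], [-6, -1]]) + (1)*(-2)*det([[-3, -6], [-6, 2]])
= 6 + 39 + 84
= 129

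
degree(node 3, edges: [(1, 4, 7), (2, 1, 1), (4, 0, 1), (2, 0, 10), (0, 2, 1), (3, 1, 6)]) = incident: (3,1)
= 1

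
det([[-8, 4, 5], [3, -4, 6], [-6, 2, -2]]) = -178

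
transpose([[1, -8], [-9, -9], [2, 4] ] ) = [[1, -9, 2], [-8, -9, 4]]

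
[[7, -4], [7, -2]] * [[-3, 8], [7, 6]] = C[0][0] = (7)*(-3) + (-4)*(7) = -49
C[0][1] = (7)*(8) + (-4)*(6) = 32
C[1][0] = (7)*(-3) + (-2)*(7) = -35
C[1][1] = (7)*(8) + (-2)*(6) = 44
= [[-49, 32], [-35, 44]]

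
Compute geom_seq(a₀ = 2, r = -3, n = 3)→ [2, -6, 18]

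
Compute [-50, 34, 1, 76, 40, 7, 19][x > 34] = keep x where x > 34: -50✗, 34✗, 1✗, 76✓, 40✓, 7✗, 19✗
= [76, 40]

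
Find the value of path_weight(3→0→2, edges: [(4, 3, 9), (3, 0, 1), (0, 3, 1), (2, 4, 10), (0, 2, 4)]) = w(3→0)=1 + w(0→2)=4
= 5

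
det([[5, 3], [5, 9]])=30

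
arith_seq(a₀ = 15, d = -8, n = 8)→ a_0 = 15 + 0*-8 = 15
a_1 = 15 + 1*-8 = 7
a_2 = 15 + 2*-8 = -1
...
= [15, 7, -1, -9, -17, -25, -33, -41]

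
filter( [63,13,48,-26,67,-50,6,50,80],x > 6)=[63, 13, 48, 67, 50, 80]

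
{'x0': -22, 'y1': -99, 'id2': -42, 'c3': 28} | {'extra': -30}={'x0': -22, 'y1': -99, 'id2': -42, 'c3': 28, 'extra': -30}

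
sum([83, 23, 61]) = 83 + 23 + 61
= 167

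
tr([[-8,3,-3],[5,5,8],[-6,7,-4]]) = diagonal: (-8) + 5 + (-4)
= -7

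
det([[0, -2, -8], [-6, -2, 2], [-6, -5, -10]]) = 0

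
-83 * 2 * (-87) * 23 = 332166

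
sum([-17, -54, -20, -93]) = (-17) + (-54) + (-20) + (-93)
= -184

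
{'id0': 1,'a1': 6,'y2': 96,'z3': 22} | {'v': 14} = {'id0': 1, 'a1': 6, 'y2': 96, 'z3': 22, 'v': 14}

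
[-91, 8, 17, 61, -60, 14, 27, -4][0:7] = [-91, 8, 17, 61, -60, 14, 27]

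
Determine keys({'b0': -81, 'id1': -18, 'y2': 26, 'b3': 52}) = ['b0', 'id1', 'y2', 'b3']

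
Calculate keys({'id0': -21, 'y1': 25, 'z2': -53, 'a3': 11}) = ['id0', 'y1', 'z2', 'a3']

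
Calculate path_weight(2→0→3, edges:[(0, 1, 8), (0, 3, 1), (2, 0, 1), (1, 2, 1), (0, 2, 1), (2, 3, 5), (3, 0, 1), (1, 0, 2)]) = 2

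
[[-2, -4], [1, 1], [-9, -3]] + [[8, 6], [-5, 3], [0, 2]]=[[6, 2], [-4, 4], [-9, -1]]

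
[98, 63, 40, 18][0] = 98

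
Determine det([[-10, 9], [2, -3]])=(-10)*(-3) - (9)*(2)
= 12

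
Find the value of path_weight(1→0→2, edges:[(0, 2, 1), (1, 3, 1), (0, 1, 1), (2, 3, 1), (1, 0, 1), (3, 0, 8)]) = w(1→0)=1 + w(0→2)=1
= 2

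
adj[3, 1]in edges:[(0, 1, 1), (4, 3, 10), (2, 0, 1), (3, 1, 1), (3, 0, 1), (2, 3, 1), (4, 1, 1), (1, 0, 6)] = 1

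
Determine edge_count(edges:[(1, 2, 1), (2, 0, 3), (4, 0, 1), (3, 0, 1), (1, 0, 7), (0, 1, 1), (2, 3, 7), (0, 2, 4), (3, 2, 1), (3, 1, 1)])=10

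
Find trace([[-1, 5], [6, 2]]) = 1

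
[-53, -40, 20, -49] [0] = -53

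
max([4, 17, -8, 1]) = 17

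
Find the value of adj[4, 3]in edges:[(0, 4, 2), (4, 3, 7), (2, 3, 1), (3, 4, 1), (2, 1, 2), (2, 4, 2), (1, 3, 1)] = 7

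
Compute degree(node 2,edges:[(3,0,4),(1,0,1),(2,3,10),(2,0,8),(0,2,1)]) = 3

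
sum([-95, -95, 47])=(-95) + (-95) + 47
= -143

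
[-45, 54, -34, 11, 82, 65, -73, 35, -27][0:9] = [-45, 54, -34, 11, 82, 65, -73, 35, -27]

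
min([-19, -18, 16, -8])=-19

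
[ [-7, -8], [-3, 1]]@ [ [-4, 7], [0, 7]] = C[0][0] = (-7)*(-4) + (-8)*(0) = 28
C[0][1] = (-7)*(7) + (-8)*(7) = -105
C[1][0] = (-3)*(-4) + (1)*(0) = 12
C[1][1] = (-3)*(7) + (1)*(7) = -14
= [[28, -105], [12, -14]]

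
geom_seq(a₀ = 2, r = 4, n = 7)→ a_0 = 2*4^0 = 2
a_1 = 2*4^1 = 8
a_2 = 2*4^2 = 32
...
= [2, 8, 32, 128, 512, 2048, 8192]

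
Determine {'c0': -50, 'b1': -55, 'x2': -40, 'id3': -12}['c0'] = -50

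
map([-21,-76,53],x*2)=[-42, -152, 106]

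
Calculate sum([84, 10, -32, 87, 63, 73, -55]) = 230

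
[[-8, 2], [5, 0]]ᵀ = [[-8, 5], [2, 0]]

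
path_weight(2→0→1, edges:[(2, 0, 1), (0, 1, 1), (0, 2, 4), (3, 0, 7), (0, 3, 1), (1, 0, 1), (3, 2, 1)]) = 2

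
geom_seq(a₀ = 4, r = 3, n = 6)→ [4, 12, 36, 108, 324, 972]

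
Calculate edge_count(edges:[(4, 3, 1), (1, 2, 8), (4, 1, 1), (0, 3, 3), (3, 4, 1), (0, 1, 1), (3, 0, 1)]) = 7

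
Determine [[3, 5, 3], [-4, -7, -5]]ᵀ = [[3, -4], [5, -7], [3, -5]]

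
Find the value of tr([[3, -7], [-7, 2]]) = 5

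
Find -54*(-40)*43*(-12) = -1114560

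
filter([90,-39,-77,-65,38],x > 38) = [90]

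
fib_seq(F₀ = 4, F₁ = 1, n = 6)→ [4, 1, 5, 6, 11, 17]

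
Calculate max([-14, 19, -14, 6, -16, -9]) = 19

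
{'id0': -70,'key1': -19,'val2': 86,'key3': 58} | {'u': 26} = {'id0': -70, 'key1': -19, 'val2': 86, 'key3': 58, 'u': 26}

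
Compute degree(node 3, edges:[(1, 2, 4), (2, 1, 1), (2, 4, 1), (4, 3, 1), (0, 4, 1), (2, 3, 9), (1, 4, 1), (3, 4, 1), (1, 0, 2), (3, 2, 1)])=4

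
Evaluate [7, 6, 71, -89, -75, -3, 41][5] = -3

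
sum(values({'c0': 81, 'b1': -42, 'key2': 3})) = 42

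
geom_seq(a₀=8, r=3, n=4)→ [8, 24, 72, 216]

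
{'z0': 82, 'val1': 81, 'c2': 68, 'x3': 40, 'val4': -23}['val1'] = 81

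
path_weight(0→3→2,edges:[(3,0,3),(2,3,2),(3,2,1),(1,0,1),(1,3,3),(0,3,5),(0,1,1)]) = 6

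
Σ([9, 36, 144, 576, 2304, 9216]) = 12285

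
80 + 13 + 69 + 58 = 220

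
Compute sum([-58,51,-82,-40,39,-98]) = -188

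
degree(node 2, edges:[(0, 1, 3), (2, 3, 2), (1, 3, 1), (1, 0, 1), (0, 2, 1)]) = 2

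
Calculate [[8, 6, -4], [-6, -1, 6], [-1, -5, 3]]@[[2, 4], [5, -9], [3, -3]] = [[34, -10], [1, -33], [-18, 32]]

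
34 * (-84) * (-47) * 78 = 10470096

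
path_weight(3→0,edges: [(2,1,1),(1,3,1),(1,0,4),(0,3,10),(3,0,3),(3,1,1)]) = 3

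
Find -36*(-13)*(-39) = -18252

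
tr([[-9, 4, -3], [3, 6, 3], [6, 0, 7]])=diagonal: (-9) + 6 + 7
= 4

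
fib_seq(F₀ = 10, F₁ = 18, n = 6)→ [10, 18, 28, 46, 74, 120]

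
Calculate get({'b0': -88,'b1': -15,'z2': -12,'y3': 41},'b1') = -15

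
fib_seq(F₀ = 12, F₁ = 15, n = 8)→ [12, 15, 27, 42, 69, 111, 180, 291]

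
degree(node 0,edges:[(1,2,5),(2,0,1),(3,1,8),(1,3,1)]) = incident: (2,0)
= 1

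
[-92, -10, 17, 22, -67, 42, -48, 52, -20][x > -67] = [-10, 17, 22, 42, -48, 52, -20]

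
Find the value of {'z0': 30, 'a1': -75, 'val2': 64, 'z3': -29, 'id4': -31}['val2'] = 64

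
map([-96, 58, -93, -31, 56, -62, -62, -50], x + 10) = [-86, 68, -83, -21, 66, -52, -52, -40]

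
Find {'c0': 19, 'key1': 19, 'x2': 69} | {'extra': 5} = {'c0': 19, 'key1': 19, 'x2': 69, 'extra': 5}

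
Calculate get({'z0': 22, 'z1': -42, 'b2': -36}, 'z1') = -42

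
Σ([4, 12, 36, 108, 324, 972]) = 1456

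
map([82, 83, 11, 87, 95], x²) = [6724, 6889, 121, 7569, 9025]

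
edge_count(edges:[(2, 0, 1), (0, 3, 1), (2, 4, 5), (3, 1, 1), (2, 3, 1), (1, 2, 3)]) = 6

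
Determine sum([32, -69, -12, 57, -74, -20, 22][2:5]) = slice → [-12, 57, -74]
(-12) + 57 + (-74)
= -29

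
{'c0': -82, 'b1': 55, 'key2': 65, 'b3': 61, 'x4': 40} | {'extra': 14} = {'c0': -82, 'b1': 55, 'key2': 65, 'b3': 61, 'x4': 40, 'extra': 14}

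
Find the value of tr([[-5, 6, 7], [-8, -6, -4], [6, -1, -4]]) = diagonal: (-5) + (-6) + (-4)
= -15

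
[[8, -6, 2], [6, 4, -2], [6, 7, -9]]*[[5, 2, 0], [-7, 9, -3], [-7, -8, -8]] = [[68, -54, 2], [16, 64, 4], [44, 147, 51]]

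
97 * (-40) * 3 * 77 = -896280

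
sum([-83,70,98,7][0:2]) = -13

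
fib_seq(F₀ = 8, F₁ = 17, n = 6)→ [8, 17, 25, 42, 67, 109]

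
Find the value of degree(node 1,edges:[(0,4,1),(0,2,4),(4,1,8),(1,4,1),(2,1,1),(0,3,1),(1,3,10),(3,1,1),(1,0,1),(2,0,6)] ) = 6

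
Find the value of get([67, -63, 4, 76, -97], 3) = 76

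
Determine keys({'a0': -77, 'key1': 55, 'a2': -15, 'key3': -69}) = ['a0', 'key1', 'a2', 'key3']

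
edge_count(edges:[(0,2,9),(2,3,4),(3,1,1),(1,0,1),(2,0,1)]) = 5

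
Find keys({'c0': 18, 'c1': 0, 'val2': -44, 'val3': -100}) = ['c0', 'c1', 'val2', 'val3']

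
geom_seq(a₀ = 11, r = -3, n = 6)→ [11, -33, 99, -297, 891, -2673]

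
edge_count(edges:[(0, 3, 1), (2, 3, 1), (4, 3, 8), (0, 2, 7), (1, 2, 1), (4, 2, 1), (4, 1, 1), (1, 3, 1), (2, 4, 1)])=9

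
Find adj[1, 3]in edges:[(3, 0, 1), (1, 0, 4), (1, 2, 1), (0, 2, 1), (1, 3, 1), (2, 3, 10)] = 1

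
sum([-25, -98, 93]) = (-25) + (-98) + 93
= -30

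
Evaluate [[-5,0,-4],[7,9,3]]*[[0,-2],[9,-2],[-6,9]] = [[24, -26], [63, -5]]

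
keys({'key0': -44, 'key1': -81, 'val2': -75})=['key0', 'key1', 'val2']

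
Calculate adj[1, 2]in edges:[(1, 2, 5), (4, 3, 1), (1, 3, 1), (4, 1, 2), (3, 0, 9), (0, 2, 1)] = 5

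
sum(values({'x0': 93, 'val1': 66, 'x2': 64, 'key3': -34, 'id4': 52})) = 241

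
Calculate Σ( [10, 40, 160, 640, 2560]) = 3410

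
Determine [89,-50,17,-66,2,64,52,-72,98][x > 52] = [89, 64, 98]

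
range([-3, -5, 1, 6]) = 11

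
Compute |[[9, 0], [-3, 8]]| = 72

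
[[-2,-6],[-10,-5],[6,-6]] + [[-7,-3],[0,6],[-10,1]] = [[-9, -9], [-10, 1], [-4, -5]]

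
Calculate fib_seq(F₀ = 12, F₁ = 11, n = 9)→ F_2 = F_1 + F_0 = 23
F_3 = F_2 + F_1 = 34
F_4 = F_3 + F_2 = 57
...
= [12, 11, 23, 34, 57, 91, 148, 239, 387]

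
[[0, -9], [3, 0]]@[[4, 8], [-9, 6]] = [[81, -54], [12, 24]]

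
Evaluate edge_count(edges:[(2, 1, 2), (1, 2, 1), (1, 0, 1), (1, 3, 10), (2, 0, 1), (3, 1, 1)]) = 6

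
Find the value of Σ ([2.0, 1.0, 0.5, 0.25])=3.75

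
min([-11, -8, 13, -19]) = -19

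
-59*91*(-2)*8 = 85904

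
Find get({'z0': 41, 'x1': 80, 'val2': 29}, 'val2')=29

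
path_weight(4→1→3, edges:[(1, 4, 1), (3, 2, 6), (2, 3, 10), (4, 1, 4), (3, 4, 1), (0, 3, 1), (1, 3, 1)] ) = w(4→1)=4 + w(1→3)=1
= 5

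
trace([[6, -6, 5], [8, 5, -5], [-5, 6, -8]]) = 3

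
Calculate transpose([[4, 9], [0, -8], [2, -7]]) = [[4, 0, 2], [9, -8, -7]]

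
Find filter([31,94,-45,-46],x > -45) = keep x where x > -45: 31✓, 94✓, -45✗, -46✗
= [31, 94]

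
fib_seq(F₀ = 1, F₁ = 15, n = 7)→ F_2 = F_1 + F_0 = 16
F_3 = F_2 + F_1 = 31
F_4 = F_3 + F_2 = 47
...
= [1, 15, 16, 31, 47, 78, 125]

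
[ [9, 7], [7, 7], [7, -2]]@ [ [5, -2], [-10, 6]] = [[-25, 24], [-35, 28], [55, -26]]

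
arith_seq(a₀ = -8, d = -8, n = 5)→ [-8, -16, -24, -32, -40]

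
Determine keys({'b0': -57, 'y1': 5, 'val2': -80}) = ['b0', 'y1', 'val2']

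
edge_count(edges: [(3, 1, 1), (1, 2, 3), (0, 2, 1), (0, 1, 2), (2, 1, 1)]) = 5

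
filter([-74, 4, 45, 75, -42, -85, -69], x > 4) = [45, 75]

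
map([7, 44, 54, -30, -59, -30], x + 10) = 7+10=17, 44+10=54, 54+10=64, -30+10=-20, -59+10=-49, -30+10=-20
= [17, 54, 64, -20, -49, -20]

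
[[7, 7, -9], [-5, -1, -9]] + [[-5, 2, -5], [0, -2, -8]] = [[2, 9, -14], [-5, -3, -17]]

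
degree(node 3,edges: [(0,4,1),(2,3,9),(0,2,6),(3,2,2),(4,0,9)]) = 2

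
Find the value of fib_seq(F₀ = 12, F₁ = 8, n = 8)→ [12, 8, 20, 28, 48, 76, 124, 200]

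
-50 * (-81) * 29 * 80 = 9396000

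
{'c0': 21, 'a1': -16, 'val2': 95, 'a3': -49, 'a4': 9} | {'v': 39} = {'c0': 21, 'a1': -16, 'val2': 95, 'a3': -49, 'a4': 9, 'v': 39}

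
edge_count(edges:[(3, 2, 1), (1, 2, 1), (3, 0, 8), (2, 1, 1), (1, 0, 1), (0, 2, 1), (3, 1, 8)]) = 7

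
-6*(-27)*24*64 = 248832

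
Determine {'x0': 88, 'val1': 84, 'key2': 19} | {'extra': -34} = {'x0': 88, 'val1': 84, 'key2': 19, 'extra': -34}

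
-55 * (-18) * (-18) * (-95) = 1692900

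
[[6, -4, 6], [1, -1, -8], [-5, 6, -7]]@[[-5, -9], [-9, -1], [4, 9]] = [[30, 4], [-28, -80], [-57, -24]]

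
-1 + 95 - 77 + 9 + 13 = 39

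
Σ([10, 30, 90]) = 130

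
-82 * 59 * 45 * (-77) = 16763670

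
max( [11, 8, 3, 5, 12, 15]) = 15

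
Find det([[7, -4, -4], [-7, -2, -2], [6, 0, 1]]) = (1)*(7)*det([[-2, -2], [0, 1]]) + (-1)*(-4)*det([[-7, -2], [6, 1]]) + (1)*(-4)*det([[-7, -2], [6, 0]])
= -14 + 20 + -48
= -42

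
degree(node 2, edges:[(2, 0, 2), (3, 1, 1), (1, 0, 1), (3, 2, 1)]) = 2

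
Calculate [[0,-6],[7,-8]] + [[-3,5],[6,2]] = [[-3, -1], [13, -6]]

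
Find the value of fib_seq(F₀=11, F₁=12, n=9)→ [11, 12, 23, 35, 58, 93, 151, 244, 395]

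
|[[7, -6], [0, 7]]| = 49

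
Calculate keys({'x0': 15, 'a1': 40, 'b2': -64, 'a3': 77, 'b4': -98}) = ['x0', 'a1', 'b2', 'a3', 'b4']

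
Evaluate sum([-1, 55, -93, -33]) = -72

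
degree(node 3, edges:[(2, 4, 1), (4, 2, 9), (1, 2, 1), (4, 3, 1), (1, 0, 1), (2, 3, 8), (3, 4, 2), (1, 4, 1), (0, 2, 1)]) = incident: (4,3), (2,3), (3,4)
= 3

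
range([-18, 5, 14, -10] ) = 32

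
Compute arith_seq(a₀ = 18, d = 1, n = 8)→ [18, 19, 20, 21, 22, 23, 24, 25]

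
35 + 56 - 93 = -2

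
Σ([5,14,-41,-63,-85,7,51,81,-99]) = -130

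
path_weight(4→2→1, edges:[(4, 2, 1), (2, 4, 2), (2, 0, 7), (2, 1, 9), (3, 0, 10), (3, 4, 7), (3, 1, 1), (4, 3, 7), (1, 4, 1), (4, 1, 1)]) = 10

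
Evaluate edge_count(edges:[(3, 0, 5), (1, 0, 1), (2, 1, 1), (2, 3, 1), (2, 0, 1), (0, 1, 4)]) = 6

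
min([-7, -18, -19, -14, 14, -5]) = -19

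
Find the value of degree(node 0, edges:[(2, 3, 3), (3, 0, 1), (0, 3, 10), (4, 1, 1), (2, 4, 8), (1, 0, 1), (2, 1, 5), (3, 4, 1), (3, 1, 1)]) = 3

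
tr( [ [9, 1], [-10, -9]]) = 0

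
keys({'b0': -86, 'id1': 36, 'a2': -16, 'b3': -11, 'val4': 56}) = ['b0', 'id1', 'a2', 'b3', 'val4']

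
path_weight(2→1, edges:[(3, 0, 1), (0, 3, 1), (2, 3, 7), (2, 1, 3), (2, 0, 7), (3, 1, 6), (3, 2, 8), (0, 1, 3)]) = 3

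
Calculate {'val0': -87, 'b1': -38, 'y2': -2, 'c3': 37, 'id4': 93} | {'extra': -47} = {'val0': -87, 'b1': -38, 'y2': -2, 'c3': 37, 'id4': 93, 'extra': -47}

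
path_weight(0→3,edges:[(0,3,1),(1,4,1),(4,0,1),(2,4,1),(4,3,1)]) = w(0→3)=1
= 1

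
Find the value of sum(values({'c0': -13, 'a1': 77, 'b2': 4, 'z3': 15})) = 83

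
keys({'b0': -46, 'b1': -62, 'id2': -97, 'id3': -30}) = ['b0', 'b1', 'id2', 'id3']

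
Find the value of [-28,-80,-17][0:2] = [-28, -80]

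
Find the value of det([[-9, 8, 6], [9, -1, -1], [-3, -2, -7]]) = 357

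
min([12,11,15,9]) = 9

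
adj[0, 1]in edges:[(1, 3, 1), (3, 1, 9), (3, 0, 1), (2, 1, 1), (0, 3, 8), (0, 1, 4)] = 4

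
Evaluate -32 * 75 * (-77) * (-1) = -184800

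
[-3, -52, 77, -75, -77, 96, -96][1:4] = [-52, 77, -75]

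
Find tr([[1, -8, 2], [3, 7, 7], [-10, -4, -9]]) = diagonal: 1 + 7 + (-9)
= -1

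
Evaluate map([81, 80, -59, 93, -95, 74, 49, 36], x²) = [6561, 6400, 3481, 8649, 9025, 5476, 2401, 1296]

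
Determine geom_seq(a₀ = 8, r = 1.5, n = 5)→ a_0 = 8*1.5^0 = 8.0
a_1 = 8*1.5^1 = 12.0
a_2 = 8*1.5^2 = 18.0
...
= [8.0, 12.0, 18.0, 27.0, 40.5]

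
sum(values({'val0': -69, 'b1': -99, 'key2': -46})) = -214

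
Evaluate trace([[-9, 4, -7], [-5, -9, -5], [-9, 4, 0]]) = diagonal: (-9) + (-9) + 0
= -18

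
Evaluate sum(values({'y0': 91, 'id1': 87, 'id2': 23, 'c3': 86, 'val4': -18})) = 91 + 87 + 23 + 86 + (-18)
= 269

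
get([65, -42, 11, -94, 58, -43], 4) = 58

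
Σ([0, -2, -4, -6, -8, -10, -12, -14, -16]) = 0 + (-2) + (-4) + (-6) + (-8) + (-10) + (-12) + (-14) + (-16)
= -72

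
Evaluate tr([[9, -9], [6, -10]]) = diagonal: 9 + (-10)
= -1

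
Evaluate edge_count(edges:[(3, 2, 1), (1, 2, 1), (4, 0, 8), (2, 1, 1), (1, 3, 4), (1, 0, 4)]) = 6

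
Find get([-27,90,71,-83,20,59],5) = 59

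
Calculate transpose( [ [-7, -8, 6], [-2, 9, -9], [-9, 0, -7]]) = [[-7, -2, -9], [-8, 9, 0], [6, -9, -7]]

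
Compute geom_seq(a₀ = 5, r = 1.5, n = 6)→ [5.0, 7.5, 11.25, 16.875, 25.3125, 37.96875]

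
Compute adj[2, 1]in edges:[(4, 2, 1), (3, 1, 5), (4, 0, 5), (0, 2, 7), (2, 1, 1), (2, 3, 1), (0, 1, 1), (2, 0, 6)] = 1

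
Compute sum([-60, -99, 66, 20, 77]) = (-60) + (-99) + 66 + 20 + 77
= 4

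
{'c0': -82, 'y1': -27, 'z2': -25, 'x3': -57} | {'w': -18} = {'c0': -82, 'y1': -27, 'z2': -25, 'x3': -57, 'w': -18}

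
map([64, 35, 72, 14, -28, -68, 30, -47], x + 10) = [74, 45, 82, 24, -18, -58, 40, -37]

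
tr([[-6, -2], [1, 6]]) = 0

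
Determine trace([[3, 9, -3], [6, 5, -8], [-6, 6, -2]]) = 6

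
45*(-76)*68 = -232560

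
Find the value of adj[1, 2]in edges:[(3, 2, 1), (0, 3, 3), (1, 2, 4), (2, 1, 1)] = 4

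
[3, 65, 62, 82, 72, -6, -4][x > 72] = [82]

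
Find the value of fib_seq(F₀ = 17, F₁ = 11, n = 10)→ F_2 = F_1 + F_0 = 28
F_3 = F_2 + F_1 = 39
F_4 = F_3 + F_2 = 67
...
= [17, 11, 28, 39, 67, 106, 173, 279, 452, 731]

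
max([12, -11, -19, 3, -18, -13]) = 12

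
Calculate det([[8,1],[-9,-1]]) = (8)*(-1) - (1)*(-9)
= 1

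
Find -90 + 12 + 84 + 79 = 85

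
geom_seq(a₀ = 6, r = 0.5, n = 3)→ [6.0, 3.0, 1.5]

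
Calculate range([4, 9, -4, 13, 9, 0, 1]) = 17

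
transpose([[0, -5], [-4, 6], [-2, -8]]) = [[0, -4, -2], [-5, 6, -8]]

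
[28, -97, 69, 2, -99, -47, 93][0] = 28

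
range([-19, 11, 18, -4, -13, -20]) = 38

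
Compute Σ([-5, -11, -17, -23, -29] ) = -85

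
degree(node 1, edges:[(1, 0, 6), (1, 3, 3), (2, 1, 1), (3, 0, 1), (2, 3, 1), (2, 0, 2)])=3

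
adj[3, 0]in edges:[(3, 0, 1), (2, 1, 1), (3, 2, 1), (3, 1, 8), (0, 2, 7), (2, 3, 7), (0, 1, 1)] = 1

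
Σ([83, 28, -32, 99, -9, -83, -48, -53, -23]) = -38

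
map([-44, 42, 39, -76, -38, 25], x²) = (-44)²=1936, (42)²=1764, (39)²=1521, (-76)²=5776, (-38)²=1444, (25)²=625
= [1936, 1764, 1521, 5776, 1444, 625]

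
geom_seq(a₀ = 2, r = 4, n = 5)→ a_0 = 2*4^0 = 2
a_1 = 2*4^1 = 8
a_2 = 2*4^2 = 32
...
= [2, 8, 32, 128, 512]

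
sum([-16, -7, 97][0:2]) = -23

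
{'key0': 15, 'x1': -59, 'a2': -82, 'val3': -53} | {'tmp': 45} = {'key0': 15, 'x1': -59, 'a2': -82, 'val3': -53, 'tmp': 45}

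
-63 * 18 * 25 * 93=-2636550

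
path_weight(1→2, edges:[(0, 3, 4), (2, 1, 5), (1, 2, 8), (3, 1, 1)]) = 8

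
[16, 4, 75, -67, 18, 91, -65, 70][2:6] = [75, -67, 18, 91]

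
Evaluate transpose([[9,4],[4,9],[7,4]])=[[9, 4, 7], [4, 9, 4]]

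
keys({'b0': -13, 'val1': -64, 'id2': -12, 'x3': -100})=['b0', 'val1', 'id2', 'x3']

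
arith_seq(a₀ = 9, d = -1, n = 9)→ a_0 = 9 + 0*-1 = 9
a_1 = 9 + 1*-1 = 8
a_2 = 9 + 2*-1 = 7
...
= [9, 8, 7, 6, 5, 4, 3, 2, 1]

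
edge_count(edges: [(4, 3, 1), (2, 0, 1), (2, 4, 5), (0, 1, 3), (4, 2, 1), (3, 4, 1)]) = 6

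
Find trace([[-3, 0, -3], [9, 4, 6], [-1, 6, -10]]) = -9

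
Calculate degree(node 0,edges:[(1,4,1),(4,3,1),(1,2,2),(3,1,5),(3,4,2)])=0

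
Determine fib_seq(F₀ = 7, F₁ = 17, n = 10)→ F_2 = F_1 + F_0 = 24
F_3 = F_2 + F_1 = 41
F_4 = F_3 + F_2 = 65
...
= [7, 17, 24, 41, 65, 106, 171, 277, 448, 725]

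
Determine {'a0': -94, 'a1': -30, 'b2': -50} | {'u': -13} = {'a0': -94, 'a1': -30, 'b2': -50, 'u': -13}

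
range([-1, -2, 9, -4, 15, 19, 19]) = 23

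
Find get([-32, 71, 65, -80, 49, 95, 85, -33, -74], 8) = -74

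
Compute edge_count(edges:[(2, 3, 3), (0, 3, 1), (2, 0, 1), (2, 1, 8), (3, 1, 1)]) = 5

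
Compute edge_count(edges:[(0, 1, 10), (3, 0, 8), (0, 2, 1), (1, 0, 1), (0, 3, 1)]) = 5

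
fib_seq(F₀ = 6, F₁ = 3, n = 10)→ [6, 3, 9, 12, 21, 33, 54, 87, 141, 228]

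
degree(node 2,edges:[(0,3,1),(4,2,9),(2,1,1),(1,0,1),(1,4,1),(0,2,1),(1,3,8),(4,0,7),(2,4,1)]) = 4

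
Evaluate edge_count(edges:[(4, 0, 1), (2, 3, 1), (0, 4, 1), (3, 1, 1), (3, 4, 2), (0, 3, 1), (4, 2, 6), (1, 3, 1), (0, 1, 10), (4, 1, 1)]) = 10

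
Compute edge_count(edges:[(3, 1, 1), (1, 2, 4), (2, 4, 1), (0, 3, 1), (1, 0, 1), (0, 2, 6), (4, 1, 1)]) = 7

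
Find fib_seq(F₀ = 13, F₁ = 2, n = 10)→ [13, 2, 15, 17, 32, 49, 81, 130, 211, 341]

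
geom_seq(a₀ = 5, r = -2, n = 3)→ a_0 = 5*(-2)^0 = 5
a_1 = 5*(-2)^1 = -10
a_2 = 5*(-2)^2 = 20
= [5, -10, 20]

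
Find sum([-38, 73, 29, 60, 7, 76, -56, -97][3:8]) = -10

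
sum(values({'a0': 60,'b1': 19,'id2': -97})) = -18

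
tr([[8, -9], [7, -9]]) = diagonal: 8 + (-9)
= -1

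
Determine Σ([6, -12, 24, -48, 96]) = 6 + -12 + 24 + -48 + 96
= 66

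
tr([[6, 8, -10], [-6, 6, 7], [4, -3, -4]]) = 8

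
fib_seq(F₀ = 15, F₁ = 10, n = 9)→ [15, 10, 25, 35, 60, 95, 155, 250, 405]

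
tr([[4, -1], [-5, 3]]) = diagonal: 4 + 3
= 7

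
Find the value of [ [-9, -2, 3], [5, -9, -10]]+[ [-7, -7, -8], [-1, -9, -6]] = [[-16, -9, -5], [4, -18, -16]]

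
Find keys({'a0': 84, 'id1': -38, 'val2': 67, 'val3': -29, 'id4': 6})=['a0', 'id1', 'val2', 'val3', 'id4']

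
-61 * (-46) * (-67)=-188002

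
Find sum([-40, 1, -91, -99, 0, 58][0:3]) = slice → [-40, 1, -91]
(-40) + 1 + (-91)
= -130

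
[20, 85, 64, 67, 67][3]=67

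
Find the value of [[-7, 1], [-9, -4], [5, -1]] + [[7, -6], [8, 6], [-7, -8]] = [[0, -5], [-1, 2], [-2, -9]]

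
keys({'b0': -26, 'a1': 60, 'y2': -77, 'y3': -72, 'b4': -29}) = ['b0', 'a1', 'y2', 'y3', 'b4']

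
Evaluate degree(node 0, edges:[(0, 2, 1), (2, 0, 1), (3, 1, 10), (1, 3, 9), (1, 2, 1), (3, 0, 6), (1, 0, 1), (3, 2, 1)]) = 4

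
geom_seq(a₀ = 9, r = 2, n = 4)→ [9, 18, 36, 72]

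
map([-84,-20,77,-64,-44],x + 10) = -84+10=-74, -20+10=-10, 77+10=87, -64+10=-54, -44+10=-34
= [-74, -10, 87, -54, -34]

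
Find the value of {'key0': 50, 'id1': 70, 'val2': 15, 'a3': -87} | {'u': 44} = {'key0': 50, 'id1': 70, 'val2': 15, 'a3': -87, 'u': 44}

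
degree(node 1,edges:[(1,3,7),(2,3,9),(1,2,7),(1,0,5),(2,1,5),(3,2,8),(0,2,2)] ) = incident: (1,3), (1,2), (1,0), (2,1)
= 4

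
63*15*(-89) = -84105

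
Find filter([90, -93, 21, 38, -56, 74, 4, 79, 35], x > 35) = [90, 38, 74, 79]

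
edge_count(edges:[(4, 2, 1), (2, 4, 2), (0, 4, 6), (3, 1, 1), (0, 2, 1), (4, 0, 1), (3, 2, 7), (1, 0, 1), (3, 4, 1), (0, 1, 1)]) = 10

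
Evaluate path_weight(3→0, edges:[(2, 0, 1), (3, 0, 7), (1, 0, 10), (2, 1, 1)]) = 7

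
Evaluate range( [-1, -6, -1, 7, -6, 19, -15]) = 34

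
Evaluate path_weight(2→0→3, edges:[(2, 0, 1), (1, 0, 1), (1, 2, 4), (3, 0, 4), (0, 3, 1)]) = 2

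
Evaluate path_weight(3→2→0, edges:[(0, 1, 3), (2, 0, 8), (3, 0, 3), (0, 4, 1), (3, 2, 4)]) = w(3→2)=4 + w(2→0)=8
= 12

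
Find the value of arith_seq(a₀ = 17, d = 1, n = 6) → a_0 = 17 + 0*1 = 17
a_1 = 17 + 1*1 = 18
a_2 = 17 + 2*1 = 19
...
= [17, 18, 19, 20, 21, 22]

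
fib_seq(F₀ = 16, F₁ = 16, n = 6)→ F_2 = F_1 + F_0 = 32
F_3 = F_2 + F_1 = 48
F_4 = F_3 + F_2 = 80
...
= [16, 16, 32, 48, 80, 128]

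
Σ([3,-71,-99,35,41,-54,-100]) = -245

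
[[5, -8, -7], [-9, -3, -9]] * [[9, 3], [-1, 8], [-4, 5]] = C[0][0] = (5)*(9) + (-8)*(-1) + (-7)*(-4) = 81
C[0][1] = (5)*(3) + (-8)*(8) + (-7)*(5) = -84
C[1][0] = (-9)*(9) + (-3)*(-1) + (-9)*(-4) = -42
C[1][1] = (-9)*(3) + (-3)*(8) + (-9)*(5) = -96
= [[81, -84], [-42, -96]]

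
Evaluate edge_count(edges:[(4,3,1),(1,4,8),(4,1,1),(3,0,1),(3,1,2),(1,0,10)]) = 6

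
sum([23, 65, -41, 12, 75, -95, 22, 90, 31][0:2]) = 88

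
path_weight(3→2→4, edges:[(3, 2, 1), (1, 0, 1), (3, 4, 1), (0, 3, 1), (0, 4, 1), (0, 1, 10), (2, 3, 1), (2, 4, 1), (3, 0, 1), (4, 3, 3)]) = 2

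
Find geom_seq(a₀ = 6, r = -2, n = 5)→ a_0 = 6*(-2)^0 = 6
a_1 = 6*(-2)^1 = -12
a_2 = 6*(-2)^2 = 24
...
= [6, -12, 24, -48, 96]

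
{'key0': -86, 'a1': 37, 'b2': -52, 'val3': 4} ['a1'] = 37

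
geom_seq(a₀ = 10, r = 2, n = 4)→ [10, 20, 40, 80]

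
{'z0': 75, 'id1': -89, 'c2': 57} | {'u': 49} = {'z0': 75, 'id1': -89, 'c2': 57, 'u': 49}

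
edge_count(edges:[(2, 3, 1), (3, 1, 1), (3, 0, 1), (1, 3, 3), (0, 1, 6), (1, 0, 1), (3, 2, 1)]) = 7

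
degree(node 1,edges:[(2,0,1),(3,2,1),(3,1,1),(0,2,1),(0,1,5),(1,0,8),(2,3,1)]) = 3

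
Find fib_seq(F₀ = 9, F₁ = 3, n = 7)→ [9, 3, 12, 15, 27, 42, 69]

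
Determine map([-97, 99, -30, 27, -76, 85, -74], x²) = (-97)²=9409, (99)²=9801, (-30)²=900, (27)²=729, (-76)²=5776, (85)²=7225, (-74)²=5476
= [9409, 9801, 900, 729, 5776, 7225, 5476]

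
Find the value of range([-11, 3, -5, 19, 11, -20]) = 39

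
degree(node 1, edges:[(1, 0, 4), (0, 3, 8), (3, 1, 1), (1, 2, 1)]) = 3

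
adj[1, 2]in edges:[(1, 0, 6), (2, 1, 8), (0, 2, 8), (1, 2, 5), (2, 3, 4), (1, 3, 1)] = 5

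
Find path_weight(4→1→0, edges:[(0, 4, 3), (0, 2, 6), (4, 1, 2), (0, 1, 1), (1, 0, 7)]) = 9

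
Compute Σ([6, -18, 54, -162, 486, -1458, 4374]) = 3282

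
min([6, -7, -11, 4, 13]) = -11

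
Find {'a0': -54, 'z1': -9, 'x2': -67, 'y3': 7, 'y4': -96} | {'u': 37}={'a0': -54, 'z1': -9, 'x2': -67, 'y3': 7, 'y4': -96, 'u': 37}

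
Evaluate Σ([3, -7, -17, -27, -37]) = 3 + (-7) + (-17) + (-27) + (-37)
= -85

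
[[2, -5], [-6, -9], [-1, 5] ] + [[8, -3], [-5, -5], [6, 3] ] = [[10, -8], [-11, -14], [5, 8]]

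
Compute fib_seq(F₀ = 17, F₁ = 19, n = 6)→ [17, 19, 36, 55, 91, 146]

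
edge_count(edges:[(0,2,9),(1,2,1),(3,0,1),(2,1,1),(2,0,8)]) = 5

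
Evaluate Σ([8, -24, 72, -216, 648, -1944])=8 + -24 + 72 + -216 + 648 + -1944
= -1456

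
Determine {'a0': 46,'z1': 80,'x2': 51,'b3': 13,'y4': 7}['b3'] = 13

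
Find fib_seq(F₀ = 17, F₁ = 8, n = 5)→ F_2 = F_1 + F_0 = 25
F_3 = F_2 + F_1 = 33
F_4 = F_3 + F_2 = 58
= [17, 8, 25, 33, 58]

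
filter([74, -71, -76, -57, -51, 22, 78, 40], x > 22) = keep x where x > 22: 74✓, -71✗, -76✗, -57✗, -51✗, 22✗, 78✓, 40✓
= [74, 78, 40]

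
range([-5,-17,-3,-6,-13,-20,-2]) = 18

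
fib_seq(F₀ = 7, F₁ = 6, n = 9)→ F_2 = F_1 + F_0 = 13
F_3 = F_2 + F_1 = 19
F_4 = F_3 + F_2 = 32
...
= [7, 6, 13, 19, 32, 51, 83, 134, 217]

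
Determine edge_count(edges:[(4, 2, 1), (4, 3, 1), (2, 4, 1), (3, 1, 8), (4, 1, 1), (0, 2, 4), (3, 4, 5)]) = 7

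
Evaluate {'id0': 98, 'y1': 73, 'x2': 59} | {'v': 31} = {'id0': 98, 'y1': 73, 'x2': 59, 'v': 31}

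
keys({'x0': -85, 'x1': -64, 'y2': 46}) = ['x0', 'x1', 'y2']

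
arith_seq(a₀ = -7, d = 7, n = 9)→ a_0 = -7 + 0*7 = -7
a_1 = -7 + 1*7 = 0
a_2 = -7 + 2*7 = 7
...
= [-7, 0, 7, 14, 21, 28, 35, 42, 49]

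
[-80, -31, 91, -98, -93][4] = -93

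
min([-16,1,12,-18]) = -18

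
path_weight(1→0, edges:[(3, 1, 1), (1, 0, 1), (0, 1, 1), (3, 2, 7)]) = 1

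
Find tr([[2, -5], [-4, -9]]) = -7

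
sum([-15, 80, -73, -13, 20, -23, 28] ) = (-15) + 80 + (-73) + (-13) + 20 + (-23) + 28
= 4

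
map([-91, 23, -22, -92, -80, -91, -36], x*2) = -91*2=-182, 23*2=46, -22*2=-44, -92*2=-184, -80*2=-160, -91*2=-182, -36*2=-72
= [-182, 46, -44, -184, -160, -182, -72]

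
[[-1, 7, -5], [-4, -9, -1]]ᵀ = [[-1, -4], [7, -9], [-5, -1]]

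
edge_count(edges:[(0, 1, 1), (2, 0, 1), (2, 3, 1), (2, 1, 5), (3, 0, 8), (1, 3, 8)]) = 6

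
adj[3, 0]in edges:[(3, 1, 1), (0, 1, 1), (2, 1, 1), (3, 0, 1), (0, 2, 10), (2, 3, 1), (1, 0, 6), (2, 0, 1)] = 1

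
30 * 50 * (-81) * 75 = -9112500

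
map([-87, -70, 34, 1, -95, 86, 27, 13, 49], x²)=(-87)²=7569, (-70)²=4900, (34)²=1156, (1)²=1, (-95)²=9025, (86)²=7396, (27)²=729, (13)²=169, (49)²=2401
= [7569, 4900, 1156, 1, 9025, 7396, 729, 169, 2401]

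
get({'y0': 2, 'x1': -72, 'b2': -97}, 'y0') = 2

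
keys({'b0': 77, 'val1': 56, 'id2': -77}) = ['b0', 'val1', 'id2']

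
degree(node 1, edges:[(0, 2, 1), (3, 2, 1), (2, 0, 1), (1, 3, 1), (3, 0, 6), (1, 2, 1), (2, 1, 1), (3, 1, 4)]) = 4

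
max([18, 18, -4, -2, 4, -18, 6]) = 18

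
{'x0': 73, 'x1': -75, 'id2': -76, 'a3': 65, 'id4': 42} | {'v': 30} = {'x0': 73, 'x1': -75, 'id2': -76, 'a3': 65, 'id4': 42, 'v': 30}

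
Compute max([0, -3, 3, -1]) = 3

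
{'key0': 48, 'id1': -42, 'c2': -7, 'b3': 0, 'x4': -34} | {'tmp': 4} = {'key0': 48, 'id1': -42, 'c2': -7, 'b3': 0, 'x4': -34, 'tmp': 4}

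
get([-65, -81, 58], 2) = 58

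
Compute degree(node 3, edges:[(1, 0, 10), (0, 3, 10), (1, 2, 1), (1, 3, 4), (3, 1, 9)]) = 3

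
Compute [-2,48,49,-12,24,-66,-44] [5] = -66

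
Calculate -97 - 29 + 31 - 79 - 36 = -210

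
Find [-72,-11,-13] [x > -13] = [-11]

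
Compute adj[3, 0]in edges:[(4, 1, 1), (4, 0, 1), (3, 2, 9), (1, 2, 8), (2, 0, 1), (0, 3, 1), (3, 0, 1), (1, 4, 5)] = 1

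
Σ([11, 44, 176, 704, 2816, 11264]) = 15015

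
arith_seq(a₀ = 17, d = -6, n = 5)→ [17, 11, 5, -1, -7]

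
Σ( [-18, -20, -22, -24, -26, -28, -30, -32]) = (-18) + (-20) + (-22) + (-24) + (-26) + (-28) + (-30) + (-32)
= -200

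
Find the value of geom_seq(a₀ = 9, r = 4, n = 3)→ a_0 = 9*4^0 = 9
a_1 = 9*4^1 = 36
a_2 = 9*4^2 = 144
= [9, 36, 144]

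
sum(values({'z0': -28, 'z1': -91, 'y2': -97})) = -216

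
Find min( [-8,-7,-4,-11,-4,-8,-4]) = -11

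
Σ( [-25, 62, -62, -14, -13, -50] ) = -102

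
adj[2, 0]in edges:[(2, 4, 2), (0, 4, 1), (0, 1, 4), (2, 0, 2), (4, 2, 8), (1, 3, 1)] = 2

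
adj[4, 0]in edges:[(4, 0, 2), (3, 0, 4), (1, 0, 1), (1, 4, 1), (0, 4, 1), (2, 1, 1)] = 2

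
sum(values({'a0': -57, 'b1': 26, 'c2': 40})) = 9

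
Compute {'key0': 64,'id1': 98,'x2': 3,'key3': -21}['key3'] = -21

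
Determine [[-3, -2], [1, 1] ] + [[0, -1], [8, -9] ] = [[-3, -3], [9, -8]]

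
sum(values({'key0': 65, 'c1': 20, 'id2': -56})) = 29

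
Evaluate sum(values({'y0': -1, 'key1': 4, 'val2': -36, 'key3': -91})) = -124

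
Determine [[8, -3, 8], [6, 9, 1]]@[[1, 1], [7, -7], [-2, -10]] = C[0][0] = (8)*(1) + (-3)*(7) + (8)*(-2) = -29
C[0][1] = (8)*(1) + (-3)*(-7) + (8)*(-10) = -51
C[1][0] = (6)*(1) + (9)*(7) + (1)*(-2) = 67
C[1][1] = (6)*(1) + (9)*(-7) + (1)*(-10) = -67
= [[-29, -51], [67, -67]]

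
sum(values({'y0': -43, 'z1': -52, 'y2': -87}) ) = -182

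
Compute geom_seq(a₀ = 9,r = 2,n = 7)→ [9, 18, 36, 72, 144, 288, 576]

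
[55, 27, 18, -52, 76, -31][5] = -31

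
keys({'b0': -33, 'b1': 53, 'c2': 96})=['b0', 'b1', 'c2']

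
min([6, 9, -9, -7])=-9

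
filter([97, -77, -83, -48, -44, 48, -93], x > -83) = [97, -77, -48, -44, 48]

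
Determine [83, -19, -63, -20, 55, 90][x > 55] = keep x where x > 55: 83✓, -19✗, -63✗, -20✗, 55✗, 90✓
= [83, 90]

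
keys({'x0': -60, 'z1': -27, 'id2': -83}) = ['x0', 'z1', 'id2']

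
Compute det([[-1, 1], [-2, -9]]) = 11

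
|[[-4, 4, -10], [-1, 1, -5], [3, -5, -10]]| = (1)*(-4)*det([[1, -5], [-5, -10]]) + (-1)*(4)*det([[-1, -5], [3, -10]]) + (1)*(-10)*det([[-1, 1], [3, -5]])
= 140 + -100 + -20
= 20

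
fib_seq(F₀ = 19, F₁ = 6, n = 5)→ [19, 6, 25, 31, 56]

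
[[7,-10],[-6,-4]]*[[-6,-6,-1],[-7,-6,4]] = C[0][0] = (7)*(-6) + (-10)*(-7) = 28
C[0][1] = (7)*(-6) + (-10)*(-6) = 18
C[0][2] = (7)*(-1) + (-10)*(4) = -47
C[1][0] = (-6)*(-6) + (-4)*(-7) = 64
C[1][1] = (-6)*(-6) + (-4)*(-6) = 60
C[1][2] = (-6)*(-1) + (-4)*(4) = -10
= [[28, 18, -47], [64, 60, -10]]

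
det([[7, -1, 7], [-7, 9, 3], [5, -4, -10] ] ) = (1)*(7)*det([[9, 3], [-4, -10]]) + (-1)*(-1)*det([[-7, 3], [5, -10]]) + (1)*(7)*det([[-7, 9], [5, -4]])
= -546 + 55 + -119
= -610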